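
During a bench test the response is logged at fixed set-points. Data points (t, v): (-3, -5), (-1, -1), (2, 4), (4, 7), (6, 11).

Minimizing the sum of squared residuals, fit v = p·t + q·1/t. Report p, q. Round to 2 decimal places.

p = 1.84, q = -0.64

Sums needed: Σt·t = 66, Σt·1/t = 5, Σ1/t·1/t = 209/144.
For Xᵀv: Σt·v = 118, Σ1/t·v = 33/4.
So XᵀX·[p, q]ᵀ = Xᵀv: [[66, 5]; [5, 209/144]]·[p, q]ᵀ = [118, 33/4]ᵀ.
Δ = 66·(209/144) − 5² = 1699/24.
p = (118·(209/144) − 5·(33/4))/(1699/24) = 9361/5097; q = (66·(33/4) − 5·118)/(1699/24) = -1092/1699.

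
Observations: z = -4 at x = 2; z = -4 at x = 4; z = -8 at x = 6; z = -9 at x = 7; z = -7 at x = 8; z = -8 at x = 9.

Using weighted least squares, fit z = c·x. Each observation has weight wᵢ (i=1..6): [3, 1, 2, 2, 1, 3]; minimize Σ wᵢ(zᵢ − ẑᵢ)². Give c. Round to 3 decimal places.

c = -1.057

Normal-equation sums: Σwᵢ·x·x = 505.
For MᵀWz: Σwᵢ·x·z = -534.
Normal equations: [[505]]·[c]ᵀ = [-534]ᵀ.
c = (-534)/505 = -1.05743.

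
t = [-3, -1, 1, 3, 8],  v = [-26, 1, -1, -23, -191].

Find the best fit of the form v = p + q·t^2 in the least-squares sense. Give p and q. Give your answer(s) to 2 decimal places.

p = 2.91, q = -3.03

Entries of AᵀA: Σ1 = 5, Σt^2 = 84, Σt^2·t^2 = 4260.
Right-hand side: Σv = -240, Σt^2·v = -12665.
Normal equations: [[5, 84]; [84, 4260]]·[p, q]ᵀ = [-240, -12665]ᵀ.
Δ = 5·4260 − 84² = 14244.
p = ((-240)·4260 − 84·(-12665))/14244 = 3455/1187; q = (5·(-12665) − 84·(-240))/14244 = -43165/14244.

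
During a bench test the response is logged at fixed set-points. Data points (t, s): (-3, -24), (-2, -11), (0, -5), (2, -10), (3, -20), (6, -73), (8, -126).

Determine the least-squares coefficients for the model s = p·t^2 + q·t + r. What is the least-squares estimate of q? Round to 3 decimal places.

q = 0.475

With design matrix X, XᵀX = [[5586, 728, 126]; [728, 126, 14]; [126, 14, 7]] and Xᵀs = [-11172, -1432, -269]ᵀ.
Inverting the 3×3 Gram matrix, [p, q, r]ᵀ = [-6957/3521, 1671/3521, -13423/3521]ᵀ.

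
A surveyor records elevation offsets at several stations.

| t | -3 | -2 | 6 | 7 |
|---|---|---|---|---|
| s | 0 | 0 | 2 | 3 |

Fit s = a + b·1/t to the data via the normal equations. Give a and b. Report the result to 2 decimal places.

a = 1.79, b = 4.16

From the data, Σ1 = 4, Σ1/t = -11/21, Σ1/t·1/t = 361/882.
For Xᵀs: Σs = 5, Σ1/t·s = 16/21.
So XᵀX·[a, b]ᵀ = Xᵀs: [[4, -11/21]; [-11/21, 361/882]]·[a, b]ᵀ = [5, 16/21]ᵀ.
det = 4·(361/882) − (-11/21)² = 601/441.
a = (5·(361/882) − (-11/21)·(16/21))/(601/441) = 2157/1202; b = (4·(16/21) − (-11/21)·5)/(601/441) = 2499/601.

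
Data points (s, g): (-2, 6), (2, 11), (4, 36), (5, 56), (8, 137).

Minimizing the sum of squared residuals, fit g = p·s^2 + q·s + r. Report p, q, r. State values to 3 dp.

p = 1.996, q = 1.108, r = 0.316

Normal-equation sums: Σs^2·s^2 = 5009, Σs^2·s = 701, Σs^2 = 113, Σs·s = 113, Σs = 17, Σ1 = 5.
Moment sums: Σs^2·g = 10812, Σs·g = 1530, Σg = 246.
Normal equations: [[5009, 701, 113]; [701, 113, 17]; [113, 17, 5]]·[p, q, r]ᵀ = [10812, 1530, 246]ᵀ.
Solving the 3×3 system (Gaussian elimination) gives p = 1625/814, q = 41/37, r = 257/814.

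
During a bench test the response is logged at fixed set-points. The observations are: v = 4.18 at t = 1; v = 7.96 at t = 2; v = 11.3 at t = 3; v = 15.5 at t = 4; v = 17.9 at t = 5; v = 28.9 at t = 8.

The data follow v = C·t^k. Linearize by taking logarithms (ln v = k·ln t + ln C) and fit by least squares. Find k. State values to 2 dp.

With ln vᵢ as the transformed response and ln tᵢ as the regressor:
Σln t = 6.8669, Σ(ln t)² = 10.5236, Σln v = 14.9190, Σln t·ln v = 19.5392.
Equations: 10.5236·k + 6.8669·ln C = 19.5392;  6.8669·k + 6·ln C = 14.9190.
Slope k = (n·Σln t·ln v − Σln t·Σln v)/(n·Σ(ln t)² − (Σln t)²) = (6·19.5392 − 6.8669·14.9190)/15.9867 = 0.92498; ln C = (Σln v − k·Σln t)/n = 1.42787.

k = 0.92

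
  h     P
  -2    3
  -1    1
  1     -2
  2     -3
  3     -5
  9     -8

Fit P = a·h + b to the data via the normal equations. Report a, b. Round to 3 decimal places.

a = -0.974, b = -0.386

Sums needed: Σh·h = 100, Σh = 12, Σ1 = 6.
For MᵀP: Σh·P = -102, ΣP = -14.
det = 100·6 − 12² = 456.
a = ((-102)·6 − 12·(-14))/456 = -37/38; b = (100·(-14) − 12·(-102))/456 = -22/57.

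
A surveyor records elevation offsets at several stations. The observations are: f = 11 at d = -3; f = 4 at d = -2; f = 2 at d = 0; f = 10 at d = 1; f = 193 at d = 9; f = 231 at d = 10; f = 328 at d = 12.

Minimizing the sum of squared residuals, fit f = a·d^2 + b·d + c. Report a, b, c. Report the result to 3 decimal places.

a = 1.977, b = 3.258, c = 2.978

Sums needed: Σd^2·d^2 = 37395, Σd^2·d = 3423, Σd^2 = 339, Σd·d = 339, Σd = 27, Σ1 = 7.
Right-hand side: Σd^2·f = 86090, Σd·f = 7952, Σf = 779.
Inverting the 3×3 Gram matrix, [a, b, c]ᵀ = [520937/263508, 858583/263508, 65397/21959]ᵀ.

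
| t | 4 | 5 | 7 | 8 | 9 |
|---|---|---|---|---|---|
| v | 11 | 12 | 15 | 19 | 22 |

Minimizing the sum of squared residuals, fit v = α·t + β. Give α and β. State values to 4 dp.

Forming MᵀM = [[235, 33]; [33, 5]] and Mᵀv = [559, 79]ᵀ gives MᵀM·[α, β]ᵀ = Mᵀv.
Eliminating β: 5·(row 1) − 33·(row 2) gives 86·α = 5·559 − 33·79 = 188, so α = 94/43.
Then β = (79 − 33·(94/43))/5 = 59/43.

α = 2.1860, β = 1.3721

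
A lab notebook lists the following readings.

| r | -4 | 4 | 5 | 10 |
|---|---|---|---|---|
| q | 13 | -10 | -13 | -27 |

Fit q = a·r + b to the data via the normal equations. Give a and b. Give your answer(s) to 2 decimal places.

From the data, Σr·r = 157, Σr = 15, Σ1 = 4.
For Aᵀq: Σr·q = -427, Σq = -37.
AᵀA·[a, b]ᵀ = Aᵀq becomes [[157, 15]; [15, 4]]·[a, b]ᵀ = [-427, -37]ᵀ.
Determinant 157·4 − 15² = 403.
a = ((-427)·4 − 15·(-37))/403 = -1153/403; b = (157·(-37) − 15·(-427))/403 = 596/403.

a = -2.86, b = 1.48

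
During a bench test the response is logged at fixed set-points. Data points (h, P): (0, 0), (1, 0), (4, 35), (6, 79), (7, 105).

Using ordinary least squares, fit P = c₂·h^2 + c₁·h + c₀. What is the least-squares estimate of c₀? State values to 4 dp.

Sums needed: Σh^2·h^2 = 3954, Σh^2·h = 624, Σh^2 = 102, Σh·h = 102, Σh = 18, Σ1 = 5.
Right-hand side: Σh^2·P = 8549, Σh·P = 1349, ΣP = 219.
MᵀM·[c₂, c₁, c₀]ᵀ = MᵀP becomes [[3954, 624, 102]; [624, 102, 18]; [102, 18, 5]]·[c₂, c₁, c₀]ᵀ = [8549, 1349, 219]ᵀ.
Row-reducing yields c₂ = 2185/1038, c₁ = 559/1038, c₀ = -187/173.

c₀ = -1.0809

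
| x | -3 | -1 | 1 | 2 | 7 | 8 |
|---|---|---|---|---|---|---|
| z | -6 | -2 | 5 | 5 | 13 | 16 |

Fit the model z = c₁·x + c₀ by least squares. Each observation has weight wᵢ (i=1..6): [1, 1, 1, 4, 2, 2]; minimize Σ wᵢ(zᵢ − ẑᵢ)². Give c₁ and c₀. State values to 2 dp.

Entries of MᵀWM: Σwᵢ·x·x = 253, Σwᵢ·x = 35, Σwᵢ·1 = 11.
For MᵀWz: Σwᵢ·x·z = 503, Σwᵢ·z = 75.
Determinant 253·11 − 35² = 1558.
c₁ = (503·11 − 35·75)/1558 = 1454/779; c₀ = (253·75 − 35·503)/1558 = 685/779.

c₁ = 1.87, c₀ = 0.88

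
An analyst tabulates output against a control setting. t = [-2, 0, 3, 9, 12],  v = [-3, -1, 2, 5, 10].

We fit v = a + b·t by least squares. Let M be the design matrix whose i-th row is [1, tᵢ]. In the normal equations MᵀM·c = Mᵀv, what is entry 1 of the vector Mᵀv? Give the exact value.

Entry 1 ↔ basis 1, so (Mᵀv)_{1} = Σᵢ vᵢ = (1)·(-3) + (1)·(-1) + (1)·(2) + (1)·(5) + (1)·(10) = 13.

13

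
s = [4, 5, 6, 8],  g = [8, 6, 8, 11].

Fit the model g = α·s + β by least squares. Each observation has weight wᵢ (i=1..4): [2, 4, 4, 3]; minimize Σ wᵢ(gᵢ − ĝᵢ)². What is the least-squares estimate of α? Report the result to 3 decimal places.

α = 1.104

Sums needed: Σwᵢ·s·s = 468, Σwᵢ·s = 76, Σwᵢ·1 = 13.
For XᵀWg: Σwᵢ·s·g = 640, Σwᵢ·g = 105.
So XᵀWX·[α, β]ᵀ = XᵀWg: [[468, 76]; [76, 13]]·[α, β]ᵀ = [640, 105]ᵀ.
Eliminating β: 13·(row 1) − 76·(row 2) gives 308·α = 13·640 − 76·105 = 340, so α = 85/77.
Then β = (105 − 76·(85/77))/13 = 125/77.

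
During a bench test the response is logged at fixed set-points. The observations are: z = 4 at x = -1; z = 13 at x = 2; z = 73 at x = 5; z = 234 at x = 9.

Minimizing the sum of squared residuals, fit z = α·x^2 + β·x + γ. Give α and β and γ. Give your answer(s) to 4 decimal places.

α = 2.8680, β = 0.0450, γ = 1.2447

The normal equations are: 7203·α + 861·β + 111·γ = 20835;  861·α + 111·β + 15·γ = 2493;  111·α + 15·β + 4·γ = 324.
(Σx^2·x^2 = 7203, Σx^2·x = 861, Σx^2 = 111, Σx·x = 111, Σx = 15, Σ1 = 4, Σx^2·z = 20835, Σx·z = 2493, Σz = 324.)
Solving the 3×3 system (Gaussian elimination) gives α = 5931/2068, β = 93/2068, γ = 117/94.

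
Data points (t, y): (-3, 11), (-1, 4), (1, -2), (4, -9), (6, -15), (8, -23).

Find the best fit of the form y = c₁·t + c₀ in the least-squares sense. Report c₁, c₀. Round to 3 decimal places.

c₁ = -2.950, c₀ = 1.708

Forming XᵀX = [[127, 15]; [15, 6]] and Xᵀy = [-349, -34]ᵀ gives XᵀX·[c₁, c₀]ᵀ = Xᵀy.
Eliminating c₀: 6·(row 1) − 15·(row 2) gives 537·c₁ = 6·(-349) − 15·(-34) = -1584, so c₁ = -528/179.
Then c₀ = ((-34) − 15·(-528/179))/6 = 917/537.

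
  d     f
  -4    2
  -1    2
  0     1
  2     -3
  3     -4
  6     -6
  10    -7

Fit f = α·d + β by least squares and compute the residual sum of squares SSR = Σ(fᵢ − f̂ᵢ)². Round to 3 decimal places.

Entries of MᵀM: Σd·d = 166, Σd = 16, Σ1 = 7.
And Σd·f = -134, Σf = -15.
Δ = 166·7 − 16² = 906.
α = ((-134)·7 − 16·(-15))/906 = -349/453; β = (166·(-15) − 16·(-134))/906 = -173/453.
Residuals: -317/453, 730/453, 626/453, -488/453, -592/453, -451/453, 164/151; SSR = 4546/453.

SSR = 10.035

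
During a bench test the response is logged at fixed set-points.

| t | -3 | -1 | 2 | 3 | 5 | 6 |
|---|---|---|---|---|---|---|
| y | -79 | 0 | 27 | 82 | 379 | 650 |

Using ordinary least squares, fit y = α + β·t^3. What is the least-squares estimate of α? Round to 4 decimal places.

α = 2.4255

With design matrix X, XᵀX = [[6, 348]; [348, 63804]] and Xᵀy = [1059, 192338]ᵀ.
Δ = 6·63804 − 348² = 261720.
α = (1059·63804 − 348·192338)/261720 = 52901/21810; β = (6·192338 − 348·1059)/261720 = 32729/10905.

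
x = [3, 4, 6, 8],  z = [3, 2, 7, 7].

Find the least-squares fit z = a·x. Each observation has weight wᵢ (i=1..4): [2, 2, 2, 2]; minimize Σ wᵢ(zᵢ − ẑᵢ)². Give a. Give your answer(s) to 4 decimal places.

a = 0.9200

Setting ∂/∂a … = 0 gives: 250·a = 230.
a = 230/250 = 0.92.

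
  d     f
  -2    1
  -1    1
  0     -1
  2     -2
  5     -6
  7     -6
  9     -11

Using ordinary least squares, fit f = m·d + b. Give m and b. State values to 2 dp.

Normal-equation sums: Σd·d = 164, Σd = 20, Σ1 = 7.
Moment sums: Σd·f = -178, Σf = -24.
XᵀX·[m, b]ᵀ = Xᵀf becomes [[164, 20]; [20, 7]]·[m, b]ᵀ = [-178, -24]ᵀ.
det = 164·7 − 20² = 748.
m = ((-178)·7 − 20·(-24))/748 = -383/374; b = (164·(-24) − 20·(-178))/748 = -94/187.

m = -1.02, b = -0.50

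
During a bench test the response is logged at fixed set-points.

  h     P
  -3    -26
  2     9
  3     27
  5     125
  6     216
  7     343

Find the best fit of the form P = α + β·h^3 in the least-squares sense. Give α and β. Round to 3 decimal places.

Normal-equation sums: Σ1 = 6, Σh^3 = 692, Σh^3·h^3 = 181452.
For XᵀP: ΣP = 694, Σh^3·P = 181433.
Eliminating β: 181452·(row 1) − 692·(row 2) gives 609848·α = 181452·694 − 692·181433 = 376052, so α = 94013/152462.
Then β = (181433 − 692·(94013/152462))/181452 = 304175/304924.

α = 0.617, β = 0.998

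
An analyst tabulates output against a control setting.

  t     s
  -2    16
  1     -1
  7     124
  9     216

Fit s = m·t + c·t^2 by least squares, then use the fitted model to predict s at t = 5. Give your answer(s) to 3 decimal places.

ŝ = 60.099

With design matrix A, AᵀA = [[135, 1065]; [1065, 8979]] and Aᵀs = [2779, 23635]ᵀ.
det = 135·8979 − 1065² = 77940.
m = (2779·8979 − 1065·23635)/77940 = -36439/12990; c = (135·23635 − 1065·2779)/77940 = 7703/2598.
At t = 5: ŝ = (-36439/12990)·(5) + (7703/2598)·(25) = 78068/1299.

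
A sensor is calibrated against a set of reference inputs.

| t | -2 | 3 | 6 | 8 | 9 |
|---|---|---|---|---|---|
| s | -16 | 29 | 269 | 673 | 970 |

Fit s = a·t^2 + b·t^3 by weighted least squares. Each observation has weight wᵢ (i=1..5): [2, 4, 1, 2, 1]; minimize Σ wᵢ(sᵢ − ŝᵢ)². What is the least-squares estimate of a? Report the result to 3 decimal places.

The normal system MᵀWM·[a, b]ᵀ = MᵀWs is [[16405, 133269]; [133269, 1105429]]·[a, b]ᵀ = [175314, 1457774]ᵀ.
Eliminating b: 1105429·(row 1) − 133269·(row 2) gives 373936384·a = 1105429·175314 − 133269·1457774 = -478903500, so a = -3862125/3015616.
Then b = (1457774 − 133269·(-3862125/3015616))/1105429 = 137715251/93484096.

a = -1.281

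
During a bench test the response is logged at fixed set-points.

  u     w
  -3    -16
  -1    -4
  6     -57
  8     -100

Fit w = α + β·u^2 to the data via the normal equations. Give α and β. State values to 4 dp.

α = -2.3375, β = -1.5241

Sums needed: Σ1 = 4, Σu^2 = 110, Σu^2·u^2 = 5474.
Moment sums: Σw = -177, Σu^2·w = -8600.
XᵀX·[α, β]ᵀ = Xᵀw becomes [[4, 110]; [110, 5474]]·[α, β]ᵀ = [-177, -8600]ᵀ.
Eliminating β: 5474·(row 1) − 110·(row 2) gives 9796·α = 5474·(-177) − 110·(-8600) = -22898, so α = -11449/4898.
Then β = ((-8600) − 110·(-11449/4898))/5474 = -7465/4898.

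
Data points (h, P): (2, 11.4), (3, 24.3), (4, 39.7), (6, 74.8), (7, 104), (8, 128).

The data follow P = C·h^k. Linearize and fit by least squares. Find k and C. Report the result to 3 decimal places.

With ln Pᵢ as the transformed response and ln hᵢ as the regressor:
AᵀA = [[14.9303, 8.9952]; [8.9952, 6]], rhs = [37.1536, 23.1167]ᵀ  (here Σln h = 8.9952, Σ(ln h)² = 14.9303, Σln P = 23.1167, Σln h·ln P = 37.1536).
Slope k = (n·Σln h·ln P − Σln h·Σln P)/(n·Σ(ln h)² − (Σln h)²) = (6·37.1536 − 8.9952·23.1167)/8.6686 = 1.72845; ln C = (Σln P − k·Σln h)/n = 1.26150, so C = exp(1.26150) = 3.53073.

k = 1.728, C = 3.531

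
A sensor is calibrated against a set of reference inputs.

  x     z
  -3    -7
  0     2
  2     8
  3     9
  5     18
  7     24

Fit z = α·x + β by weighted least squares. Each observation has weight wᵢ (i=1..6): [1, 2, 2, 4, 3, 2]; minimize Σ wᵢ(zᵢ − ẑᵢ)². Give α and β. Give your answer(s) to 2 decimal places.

With design matrix M, MᵀWM = [[226, 42]; [42, 14]] and MᵀWz = [767, 151]ᵀ.
Determinant 226·14 − 42² = 1400.
α = (767·14 − 42·151)/1400 = 157/50; β = (226·151 − 42·767)/1400 = 239/175.

α = 3.14, β = 1.37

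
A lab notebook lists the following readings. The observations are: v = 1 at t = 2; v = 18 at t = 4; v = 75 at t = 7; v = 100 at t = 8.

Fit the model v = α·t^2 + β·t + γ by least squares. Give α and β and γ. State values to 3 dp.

α = 1.941, β = -2.788, γ = -1.390

With design matrix A, AᵀA = [[6769, 927, 133]; [927, 133, 21]; [133, 21, 4]] and Aᵀv = [10367, 1399, 194]ᵀ.
Row-reducing yields α = 229/118, β = -329/118, γ = -82/59.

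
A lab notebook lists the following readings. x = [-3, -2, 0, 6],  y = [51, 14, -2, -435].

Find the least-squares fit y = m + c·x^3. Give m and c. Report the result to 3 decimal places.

From the data, Σ1 = 4, Σx^3 = 181, Σx^3·x^3 = 47449.
For Aᵀy: Σy = -372, Σx^3·y = -95449.
det = 4·47449 − 181² = 157035.
m = ((-372)·47449 − 181·(-95449))/157035 = -374759/157035; c = (4·(-95449) − 181·(-372))/157035 = -314464/157035.

m = -2.386, c = -2.003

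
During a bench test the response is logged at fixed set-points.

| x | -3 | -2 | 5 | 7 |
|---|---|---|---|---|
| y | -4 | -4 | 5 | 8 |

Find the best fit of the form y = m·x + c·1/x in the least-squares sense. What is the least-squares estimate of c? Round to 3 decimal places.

c = 3.504

From the data, Σx·x = 87, Σx·1/x = 4, Σ1/x·1/x = 18589/44100.
For Mᵀy: Σx·y = 101, Σ1/x·y = 115/21.
MᵀM·[m, c]ᵀ = Mᵀy becomes [[87, 4]; [4, 18589/44100]]·[m, c]ᵀ = [101, 115/21]ᵀ.
Eliminating c: (18589/44100)·(row 1) − 4·(row 2) gives (303881/14700)·m = (18589/44100)·101 − 4·(115/21) = 911489/44100, so m = 911489/911643.
Then c = ((115/21) − 4·(911489/911643))/(18589/44100) = 1064700/303881.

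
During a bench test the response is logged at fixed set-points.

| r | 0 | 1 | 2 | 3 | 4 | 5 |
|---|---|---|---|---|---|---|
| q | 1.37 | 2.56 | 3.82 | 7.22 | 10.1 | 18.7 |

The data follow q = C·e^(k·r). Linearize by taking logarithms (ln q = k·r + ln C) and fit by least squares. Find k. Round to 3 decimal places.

Let Y = ln q. Fitting Y = k·r + ln C by least squares:
AᵀA = [[55.0000, 15.0000]; [15.0000, 6]], rhs = [33.4438, 9.8130]ᵀ  (here Σr = 15.0000, Σ(r)² = 55.0000, Σln q = 9.8130, Σr·ln q = 33.4438).
Slope k = (n·Σr·ln q − Σr·Σln q)/(n·Σ(r)² − (Σr)²) = (6·33.4438 − 15.0000·9.8130)/105.0000 = 0.50922; ln C = (Σln q − k·Σr)/n = 0.36244.

k = 0.509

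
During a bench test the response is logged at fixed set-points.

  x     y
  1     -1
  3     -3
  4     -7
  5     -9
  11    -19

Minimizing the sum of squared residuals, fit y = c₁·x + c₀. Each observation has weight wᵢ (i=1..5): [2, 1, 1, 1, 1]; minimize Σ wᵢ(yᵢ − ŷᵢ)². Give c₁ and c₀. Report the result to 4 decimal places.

Forming AᵀWA = [[173, 25]; [25, 6]] and AᵀWy = [-293, -40]ᵀ gives AᵀWA·[c₁, c₀]ᵀ = AᵀWy.
det = 173·6 − 25² = 413.
c₁ = ((-293)·6 − 25·(-40))/413 = -758/413; c₀ = (173·(-40) − 25·(-293))/413 = 405/413.

c₁ = -1.8354, c₀ = 0.9806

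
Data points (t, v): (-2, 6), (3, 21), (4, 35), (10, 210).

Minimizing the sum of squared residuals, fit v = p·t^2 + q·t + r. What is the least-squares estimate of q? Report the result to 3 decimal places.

q = 0.877

Normal-equation sums: Σt^2·t^2 = 10353, Σt^2·t = 1083, Σt^2 = 129, Σt·t = 129, Σt = 15, Σ1 = 4.
Moment sums: Σt^2·v = 21773, Σt·v = 2291, Σv = 272.
Inverting the 3×3 Gram matrix, [p, q, r]ᵀ = [10232/5079, 1484/1693, -435/1693]ᵀ.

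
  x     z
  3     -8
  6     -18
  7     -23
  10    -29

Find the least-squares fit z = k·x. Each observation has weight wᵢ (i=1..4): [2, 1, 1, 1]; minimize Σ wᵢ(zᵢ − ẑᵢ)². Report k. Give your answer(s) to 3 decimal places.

k = -2.990

AᵀWA·[k]ᵀ = AᵀWz reads: 203·k = -607.
k = (-607)/203 = -2.99015.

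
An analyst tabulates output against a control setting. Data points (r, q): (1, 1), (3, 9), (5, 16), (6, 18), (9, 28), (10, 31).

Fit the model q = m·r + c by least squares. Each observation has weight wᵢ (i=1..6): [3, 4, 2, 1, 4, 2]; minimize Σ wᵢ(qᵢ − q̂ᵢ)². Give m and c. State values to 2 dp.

Sums needed: Σwᵢ·r·r = 649, Σwᵢ·r = 87, Σwᵢ·1 = 16.
And Σwᵢ·r·q = 2007, Σwᵢ·q = 263.
Normal equations: [[649, 87]; [87, 16]]·[m, c]ᵀ = [2007, 263]ᵀ.
Eliminating c: 16·(row 1) − 87·(row 2) gives 2815·m = 16·2007 − 87·263 = 9231, so m = 9231/2815.
Then c = (263 − 87·(9231/2815))/16 = -3922/2815.

m = 3.28, c = -1.39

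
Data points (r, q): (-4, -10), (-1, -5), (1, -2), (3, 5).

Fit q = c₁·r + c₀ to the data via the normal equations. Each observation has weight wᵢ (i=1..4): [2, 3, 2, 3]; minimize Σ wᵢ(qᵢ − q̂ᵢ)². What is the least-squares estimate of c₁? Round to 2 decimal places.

Normal-equation sums: Σwᵢ·r·r = 64, Σwᵢ·r = 0, Σwᵢ·1 = 10.
And Σwᵢ·r·q = 136, Σwᵢ·q = -24.
AᵀWA·[c₁, c₀]ᵀ = AᵀWq becomes [[64, 0]; [0, 10]]·[c₁, c₀]ᵀ = [136, -24]ᵀ.
Δ = 64·10 − 0² = 640.
c₁ = (136·10 − 0·(-24))/640 = 17/8; c₀ = (64·(-24) − 0·136)/640 = -12/5.

c₁ = 2.13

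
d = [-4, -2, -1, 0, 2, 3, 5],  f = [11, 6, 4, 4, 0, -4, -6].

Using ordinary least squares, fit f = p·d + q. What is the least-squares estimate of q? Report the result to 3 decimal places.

The normal system AᵀA·[p, q]ᵀ = Aᵀf is [[59, 3]; [3, 7]]·[p, q]ᵀ = [-102, 15]ᵀ.
Δ = 59·7 − 3² = 404.
p = ((-102)·7 − 3·15)/404 = -759/404; q = (59·15 − 3·(-102))/404 = 1191/404.

q = 2.948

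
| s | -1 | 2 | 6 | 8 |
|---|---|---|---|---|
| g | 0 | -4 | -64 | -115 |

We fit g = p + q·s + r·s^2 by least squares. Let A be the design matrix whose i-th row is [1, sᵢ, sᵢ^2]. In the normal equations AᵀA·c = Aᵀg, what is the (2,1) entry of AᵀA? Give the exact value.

15

Row 2 ↔ basis s, column 1 ↔ basis 1, so (AᵀA)_{2,1} = Σᵢ s = (-1)·(1) + (2)·(1) + (6)·(1) + (8)·(1) = 15.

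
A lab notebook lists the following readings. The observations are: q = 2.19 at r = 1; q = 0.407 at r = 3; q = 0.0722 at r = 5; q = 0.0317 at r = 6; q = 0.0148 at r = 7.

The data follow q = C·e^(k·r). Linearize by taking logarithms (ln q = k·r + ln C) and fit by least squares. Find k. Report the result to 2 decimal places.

k = -0.84

Linearized form: ln q = k·r + ln C. From the 5 transformed points,
Over the data: Σr = 22.0000, Σ(r)² = 120.0000, Σln q = -10.4079, Σr·ln q = -65.2550.
Normal system: [[120.0000, 22.0000]; [22.0000, 5]]·[k, ln C]ᵀ = [-65.2550, -10.4079]ᵀ.
Slope k = (n·Σr·ln q − Σr·Σln q)/(n·Σ(r)² − (Σr)²) = (5·-65.2550 − 22.0000·-10.4079)/116.0000 = -0.83880; ln C = (Σln q − k·Σr)/n = 1.60914.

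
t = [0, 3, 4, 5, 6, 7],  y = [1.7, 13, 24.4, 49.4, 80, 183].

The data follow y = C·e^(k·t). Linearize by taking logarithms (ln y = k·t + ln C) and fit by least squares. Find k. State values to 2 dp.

k = 0.66

Linearized form: ln y = k·t + ln C. From the 6 transformed points,
AᵀA = [[135.0000, 25.0000]; [25.0000, 6]], rhs = [102.7315, 19.7816]ᵀ  (here Σt = 25.0000, Σ(t)² = 135.0000, Σln y = 19.7816, Σt·ln y = 102.7315).
Δ = 135.0000·6 − (25.0000)² = 185.0000; k = (102.7315·6 − 25.0000·19.7816)/185.0000 = 0.65864, ln C = (135.0000·19.7816 − 25.0000·102.7315)/185.0000 = 0.55260.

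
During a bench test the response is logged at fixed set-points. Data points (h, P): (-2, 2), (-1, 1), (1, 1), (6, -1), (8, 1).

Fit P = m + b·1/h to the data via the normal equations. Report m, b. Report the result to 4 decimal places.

Sums needed: Σ1 = 5, Σ1/h = -5/24, Σ1/h·1/h = 1321/576.
Right-hand side: ΣP = 4, Σ1/h·P = -25/24.
det = 5·(1321/576) − (-5/24)² = 1645/144.
m = (4·(1321/576) − (-5/24)·(-25/24))/(1645/144) = 737/940; b = (5·(-25/24) − (-5/24)·4)/(1645/144) = -18/47.

m = 0.7840, b = -0.3830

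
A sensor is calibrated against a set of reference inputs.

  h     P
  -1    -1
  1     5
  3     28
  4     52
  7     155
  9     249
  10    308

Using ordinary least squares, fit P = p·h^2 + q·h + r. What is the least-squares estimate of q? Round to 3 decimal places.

With design matrix M, MᵀM = [[19301, 2163, 257]; [2163, 257, 33]; [257, 33, 7]] and MᵀP = [59652, 6704, 796]ᵀ.
Row-reducing yields p = 97348/33397, q = 58654/33397, r = -4066/2569.

q = 1.756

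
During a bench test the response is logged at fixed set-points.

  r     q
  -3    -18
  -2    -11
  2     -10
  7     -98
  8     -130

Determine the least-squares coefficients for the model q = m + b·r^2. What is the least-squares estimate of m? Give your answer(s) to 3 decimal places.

Compute the Gram sums: Σ1 = 5, Σr^2 = 130, Σr^2·r^2 = 6610.
Moment sums: Σq = -267, Σr^2·q = -13368.
Δ = 5·6610 − 130² = 16150.
m = ((-267)·6610 − 130·(-13368))/16150 = -159/95; b = (5·(-13368) − 130·(-267))/16150 = -189/95.

m = -1.674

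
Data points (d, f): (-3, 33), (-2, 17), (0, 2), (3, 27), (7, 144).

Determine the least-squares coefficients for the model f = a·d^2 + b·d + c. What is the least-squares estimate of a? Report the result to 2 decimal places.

a = 3.04

Normal-equation sums: Σd^2·d^2 = 2579, Σd^2·d = 335, Σd^2 = 71, Σd·d = 71, Σd = 5, Σ1 = 5.
And Σd^2·f = 7664, Σd·f = 956, Σf = 223.
Inverting the 3×3 Gram matrix, [a, b, c]ᵀ = [2609/858, -907/858, 1063/429]ᵀ.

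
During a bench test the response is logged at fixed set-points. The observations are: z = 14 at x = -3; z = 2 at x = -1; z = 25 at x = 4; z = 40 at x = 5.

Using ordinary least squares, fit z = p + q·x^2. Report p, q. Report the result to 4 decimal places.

Forming MᵀM = [[4, 51]; [51, 963]] and Mᵀz = [81, 1528]ᵀ gives MᵀM·[p, q]ᵀ = Mᵀz.
Eliminating q: 963·(row 1) − 51·(row 2) gives 1251·p = 963·81 − 51·1528 = 75, so p = 25/417.
Then q = (1528 − 51·(25/417))/963 = 1981/1251.

p = 0.0600, q = 1.5835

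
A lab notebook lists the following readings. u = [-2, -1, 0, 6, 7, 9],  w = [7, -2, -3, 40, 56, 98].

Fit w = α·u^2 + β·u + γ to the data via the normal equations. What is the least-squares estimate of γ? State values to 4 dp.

γ = -3.0012

Compute the Gram sums: Σu^2·u^2 = 10275, Σu^2·u = 1279, Σu^2 = 171, Σu·u = 171, Σu = 19, Σ1 = 6.
And Σu^2·w = 12148, Σu·w = 1502, Σw = 196.
So XᵀX·[α, β, γ]ᵀ = Xᵀw: [[10275, 1279, 171]; [1279, 171, 19]; [171, 19, 6]]·[α, β, γ]ᵀ = [12148, 1502, 196]ᵀ.
Row-reducing yields α = 15461/10952, β = -78953/54760, γ = -41087/13690.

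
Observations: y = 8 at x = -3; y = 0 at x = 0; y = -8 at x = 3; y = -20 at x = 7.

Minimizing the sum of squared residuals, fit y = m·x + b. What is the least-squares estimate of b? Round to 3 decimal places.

Sums needed: Σx·x = 67, Σx = 7, Σ1 = 4.
For Aᵀy: Σx·y = -188, Σy = -20.
AᵀA·[m, b]ᵀ = Aᵀy becomes [[67, 7]; [7, 4]]·[m, b]ᵀ = [-188, -20]ᵀ.
Determinant 67·4 − 7² = 219.
m = ((-188)·4 − 7·(-20))/219 = -204/73; b = (67·(-20) − 7·(-188))/219 = -8/73.

b = -0.110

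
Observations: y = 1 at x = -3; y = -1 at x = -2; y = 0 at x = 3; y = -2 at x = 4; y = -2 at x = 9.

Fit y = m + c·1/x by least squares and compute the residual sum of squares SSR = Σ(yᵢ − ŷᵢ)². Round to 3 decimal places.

The normal system MᵀM·[m, c]ᵀ = Mᵀy is [[5, -5/36]; [-5/36, 709/1296]]·[m, c]ᵀ = [-4, -5/9]ᵀ.
Δ = 5·(709/1296) − (-5/36)² = 220/81.
m = ((-4)·(709/1296) − (-5/36)·(-5/9))/(220/81) = -367/440; c = (5·(-5/9) − (-5/36)·(-4))/(220/81) = -27/22.
Residuals: 57/40, -343/440, 547/440, -189/220, -453/440; SSR = 329/55.

SSR = 5.982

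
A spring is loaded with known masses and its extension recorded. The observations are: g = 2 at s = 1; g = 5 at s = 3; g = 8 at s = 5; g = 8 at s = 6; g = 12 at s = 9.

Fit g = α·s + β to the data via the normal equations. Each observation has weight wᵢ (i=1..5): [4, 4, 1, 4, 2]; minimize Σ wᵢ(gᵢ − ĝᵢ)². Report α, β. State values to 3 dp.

Forming AᵀWA = [[371, 63]; [63, 15]] and AᵀWg = [516, 92]ᵀ gives AᵀWA·[α, β]ᵀ = AᵀWg.
Determinant 371·15 − 63² = 1596.
α = (516·15 − 63·92)/1596 = 162/133; β = (371·92 − 63·516)/1596 = 58/57.

α = 1.218, β = 1.018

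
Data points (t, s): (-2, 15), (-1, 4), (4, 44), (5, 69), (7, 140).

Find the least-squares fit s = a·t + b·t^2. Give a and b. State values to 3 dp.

a = -1.304, b = 3.042

Sums needed: Σt·t = 95, Σt·t^2 = 523, Σt^2·t^2 = 3299.
Right-hand side: Σt·s = 1467, Σt^2·s = 9353.
So XᵀX·[a, b]ᵀ = Xᵀs: [[95, 523]; [523, 3299]]·[a, b]ᵀ = [1467, 9353]ᵀ.
det = 95·3299 − 523² = 39876.
a = (1467·3299 − 523·9353)/39876 = -25993/19938; b = (95·9353 − 523·1467)/39876 = 60647/19938.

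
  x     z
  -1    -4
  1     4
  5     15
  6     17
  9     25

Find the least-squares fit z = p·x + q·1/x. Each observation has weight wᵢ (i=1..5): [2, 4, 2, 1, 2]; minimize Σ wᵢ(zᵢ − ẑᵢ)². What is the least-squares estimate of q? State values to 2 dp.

q = 1.23

Entries of MᵀWM: Σwᵢ·x·x = 254, Σwᵢ·x·1/x = 11, Σwᵢ·1/x·1/x = 49673/8100.
Moment sums: Σwᵢ·x·z = 726, Σwᵢ·1/x·z = 691/18.
Determinant 254·(49673/8100) − 11² = 5818421/4050.
p = (726·(49673/8100) − 11·(691/18))/(5818421/4050) = 2331582/831203; q = (254·(691/18) − 11·726)/(5818421/4050) = 1021050/831203.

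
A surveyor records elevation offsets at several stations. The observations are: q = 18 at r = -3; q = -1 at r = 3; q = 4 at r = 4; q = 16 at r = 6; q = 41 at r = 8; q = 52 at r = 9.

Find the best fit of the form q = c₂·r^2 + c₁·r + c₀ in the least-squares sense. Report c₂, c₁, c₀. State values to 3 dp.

c₂ = 1.004, c₁ = -3.099, c₀ = -0.368

Entries of XᵀX: Σr^2·r^2 = 12371, Σr^2·r = 1521, Σr^2 = 215, Σr·r = 215, Σr = 27, Σ1 = 6.
Right-hand side: Σr^2·q = 7629, Σr·q = 851, Σq = 130.
Solving the 3×3 system (Gaussian elimination) gives c₂ = 391579/389960, c₁ = -1208659/389960, c₀ = -71741/194980.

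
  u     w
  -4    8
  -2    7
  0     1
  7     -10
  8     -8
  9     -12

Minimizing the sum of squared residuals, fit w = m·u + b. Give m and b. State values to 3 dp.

AᵀA·[m, b]ᵀ = Aᵀw reads: 214·m + 18·b = -288;  18·m + 6·b = -14.
Δ = 214·6 − 18² = 960.
m = ((-288)·6 − 18·(-14))/960 = -123/80; b = (214·(-14) − 18·(-288))/960 = 547/240.

m = -1.538, b = 2.279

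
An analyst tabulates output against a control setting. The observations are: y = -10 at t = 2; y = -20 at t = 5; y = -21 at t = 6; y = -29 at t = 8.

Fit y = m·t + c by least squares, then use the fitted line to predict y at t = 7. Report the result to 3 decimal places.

ŷ = -25.413

From the data, Σt·t = 129, Σt = 21, Σ1 = 4.
For Xᵀy: Σt·y = -478, Σy = -80.
XᵀX·[m, c]ᵀ = Xᵀy becomes [[129, 21]; [21, 4]]·[m, c]ᵀ = [-478, -80]ᵀ.
Determinant 129·4 − 21² = 75.
m = ((-478)·4 − 21·(-80))/75 = -232/75; c = (129·(-80) − 21·(-478))/75 = -94/25.
At t = 7: ŷ = (-232/75)·(7) + (-94/25)·(1) = -1906/75.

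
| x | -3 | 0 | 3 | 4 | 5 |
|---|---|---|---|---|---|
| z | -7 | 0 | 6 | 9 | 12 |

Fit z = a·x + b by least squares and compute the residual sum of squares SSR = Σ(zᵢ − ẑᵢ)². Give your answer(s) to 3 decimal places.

AᵀA·[a, b]ᵀ = Aᵀz reads: 59·a + 9·b = 135;  9·a + 5·b = 20.
Eliminating b: 5·(row 1) − 9·(row 2) gives 214·a = 5·135 − 9·20 = 495, so a = 495/214.
Then b = (20 − 9·(495/214))/5 = -35/214.
Residuals: 11/107, 35/214, -83/107, -19/214, 64/107; SSR = 215/214.

SSR = 1.005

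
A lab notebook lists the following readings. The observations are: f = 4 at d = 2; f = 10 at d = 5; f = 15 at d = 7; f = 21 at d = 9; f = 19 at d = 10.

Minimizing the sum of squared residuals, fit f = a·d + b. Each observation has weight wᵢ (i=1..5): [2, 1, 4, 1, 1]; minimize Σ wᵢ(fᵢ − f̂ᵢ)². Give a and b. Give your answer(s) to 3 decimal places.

a = 2.125, b = -0.108

Normal-equation sums: Σwᵢ·d·d = 410, Σwᵢ·d = 56, Σwᵢ·1 = 9.
Right-hand side: Σwᵢ·d·f = 865, Σwᵢ·f = 118.
So XᵀWX·[a, b]ᵀ = XᵀWf: [[410, 56]; [56, 9]]·[a, b]ᵀ = [865, 118]ᵀ.
Determinant 410·9 − 56² = 554.
a = (865·9 − 56·118)/554 = 1177/554; b = (410·118 − 56·865)/554 = -30/277.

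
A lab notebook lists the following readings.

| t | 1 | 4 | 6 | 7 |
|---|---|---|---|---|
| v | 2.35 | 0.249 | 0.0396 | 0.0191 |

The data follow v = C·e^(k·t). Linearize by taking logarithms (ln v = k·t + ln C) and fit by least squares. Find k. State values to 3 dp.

Let Y = ln v. Fitting Y = k·t + ln C by least squares:
AᵀA = [[102.0000, 18.0000]; [18.0000, 4]], rhs = [-51.7868, -7.7229]ᵀ  (here Σt = 18.0000, Σ(t)² = 102.0000, Σln v = -7.7229, Σt·ln v = -51.7868).
Slope k = (n·Σt·ln v − Σt·Σln v)/(n·Σ(t)² − (Σt)²) = (4·-51.7868 − 18.0000·-7.7229)/84.0000 = -0.81114; ln C = (Σln v − k·Σt)/n = 1.71939.

k = -0.811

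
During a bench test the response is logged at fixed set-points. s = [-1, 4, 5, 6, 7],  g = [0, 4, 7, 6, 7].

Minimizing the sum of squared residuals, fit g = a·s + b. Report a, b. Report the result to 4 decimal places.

Sums needed: Σs·s = 127, Σs = 21, Σ1 = 5.
For Aᵀg: Σs·g = 136, Σg = 24.
Normal equations: [[127, 21]; [21, 5]]·[a, b]ᵀ = [136, 24]ᵀ.
det = 127·5 − 21² = 194.
a = (136·5 − 21·24)/194 = 88/97; b = (127·24 − 21·136)/194 = 96/97.

a = 0.9072, b = 0.9897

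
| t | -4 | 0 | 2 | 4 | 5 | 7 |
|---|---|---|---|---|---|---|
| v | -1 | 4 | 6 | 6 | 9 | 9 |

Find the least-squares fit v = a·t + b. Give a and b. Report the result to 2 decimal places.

Sums needed: Σt·t = 110, Σt = 14, Σ1 = 6.
For Aᵀv: Σt·v = 148, Σv = 33.
So AᵀA·[a, b]ᵀ = Aᵀv: [[110, 14]; [14, 6]]·[a, b]ᵀ = [148, 33]ᵀ.
Eliminating b: 6·(row 1) − 14·(row 2) gives 464·a = 6·148 − 14·33 = 426, so a = 213/232.
Then b = (33 − 14·(213/232))/6 = 779/232.

a = 0.92, b = 3.36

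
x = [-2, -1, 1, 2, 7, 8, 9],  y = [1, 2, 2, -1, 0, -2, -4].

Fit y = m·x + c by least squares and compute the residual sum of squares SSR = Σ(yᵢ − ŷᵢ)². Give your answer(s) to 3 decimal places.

SSR = 9.587

Sums needed: Σx·x = 204, Σx = 24, Σ1 = 7.
Right-hand side: Σx·y = -56, Σy = -2.
AᵀA·[m, c]ᵀ = Aᵀy becomes [[204, 24]; [24, 7]]·[m, c]ᵀ = [-56, -2]ᵀ.
det = 204·7 − 24² = 852.
m = ((-56)·7 − 24·(-2))/852 = -86/213; c = (204·(-2) − 24·(-56))/852 = 78/71.
Residuals: -193/213, 106/213, 278/213, -275/213, 368/213, 28/213, -104/71; SSR = 2042/213.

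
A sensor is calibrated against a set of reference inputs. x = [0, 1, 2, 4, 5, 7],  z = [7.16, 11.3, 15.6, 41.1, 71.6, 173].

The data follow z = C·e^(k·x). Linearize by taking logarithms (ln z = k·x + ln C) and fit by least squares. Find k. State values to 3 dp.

k = 0.459

Linearized form: ln z = k·x + ln C. From the 6 transformed points,
Σx = 19.0000, Σ(x)² = 95.0000, Σln z = 20.2810, Σx·ln z = 80.2119.
Normal system: [[95.0000, 19.0000]; [19.0000, 6]]·[k, ln C]ᵀ = [80.2119, 20.2810]ᵀ.
Slope k = (n·Σx·ln z − Σx·Σln z)/(n·Σ(x)² − (Σx)²) = (6·80.2119 − 19.0000·20.2810)/209.0000 = 0.45901; ln C = (Σln z − k·Σx)/n = 1.92664.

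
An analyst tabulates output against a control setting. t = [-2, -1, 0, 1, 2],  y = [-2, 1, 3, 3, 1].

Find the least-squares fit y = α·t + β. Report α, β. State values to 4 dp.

α = 0.8000, β = 1.2000

Compute the Gram sums: Σt·t = 10, Σt = 0, Σ1 = 5.
For Mᵀy: Σt·y = 8, Σy = 6.
det = 10·5 − 0² = 50.
α = (8·5 − 0·6)/50 = 4/5; β = (10·6 − 0·8)/50 = 6/5.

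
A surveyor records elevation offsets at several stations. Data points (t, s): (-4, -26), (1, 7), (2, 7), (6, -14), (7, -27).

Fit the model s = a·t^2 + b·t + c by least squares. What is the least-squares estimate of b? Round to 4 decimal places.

With design matrix M, MᵀM = [[3970, 504, 106]; [504, 106, 12]; [106, 12, 5]] and Mᵀs = [-2208, -148, -53]ᵀ.
Solving the 3×3 system (Gaussian elimination) gives a = -19631/17675, b = 58708/17675, c = 87923/17675.

b = 3.3215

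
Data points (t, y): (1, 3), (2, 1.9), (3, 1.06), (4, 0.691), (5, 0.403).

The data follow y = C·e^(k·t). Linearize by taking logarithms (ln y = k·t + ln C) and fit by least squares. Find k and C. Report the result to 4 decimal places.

Linearized form: ln y = k·t + ln C. From the 5 transformed points,
Σt = 15.0000, Σ(t)² = 55.0000, Σln y = 0.5203, Σt·ln y = -3.4654.
Equations: 55.0000·k + 15.0000·ln C = -3.4654;  15.0000·k + 5·ln C = 0.5203.
Δ = 55.0000·5 − (15.0000)² = 50.0000; k = (-3.4654·5 − 15.0000·0.5203)/50.0000 = -0.50263, ln C = (55.0000·0.5203 − 15.0000·-3.4654)/50.0000 = 1.61196, so C = exp(1.61196) = 5.01262.

k = -0.5026, C = 5.0126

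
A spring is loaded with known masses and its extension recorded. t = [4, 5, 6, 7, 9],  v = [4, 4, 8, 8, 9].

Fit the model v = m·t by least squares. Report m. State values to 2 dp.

With design matrix M, MᵀM = [[207]] and Mᵀv = [221]ᵀ.
m = 221/207 = 1.06763.

m = 1.07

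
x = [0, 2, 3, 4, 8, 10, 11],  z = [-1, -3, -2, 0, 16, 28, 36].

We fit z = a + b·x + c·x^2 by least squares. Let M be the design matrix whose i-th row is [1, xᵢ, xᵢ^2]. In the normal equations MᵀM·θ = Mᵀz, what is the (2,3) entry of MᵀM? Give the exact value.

Row 2 ↔ basis x, column 3 ↔ basis x^2, so (MᵀM)_{2,3} = Σᵢ (x)·(x^2) = (0)·(0) + (2)·(4) + (3)·(9) + (4)·(16) + (8)·(64) + (10)·(100) + (11)·(121) = 2942.

2942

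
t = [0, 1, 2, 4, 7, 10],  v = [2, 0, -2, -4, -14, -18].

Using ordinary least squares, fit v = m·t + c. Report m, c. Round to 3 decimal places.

m = -2.081, c = 2.324

The normal equations are: 170·m + 24·c = -298;  24·m + 6·c = -36.
(Σt·t = 170, Σt = 24, Σ1 = 6, Σt·v = -298, Σv = -36.)
Eliminating c: 6·(row 1) − 24·(row 2) gives 444·m = 6·(-298) − 24·(-36) = -924, so m = -77/37.
Then c = ((-36) − 24·(-77/37))/6 = 86/37.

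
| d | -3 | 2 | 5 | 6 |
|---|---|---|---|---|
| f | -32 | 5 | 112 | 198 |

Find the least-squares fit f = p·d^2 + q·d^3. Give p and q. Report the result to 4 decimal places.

Forming XᵀX = [[2018, 10690]; [10690, 63074]] and Xᵀf = [9660, 57672]ᵀ gives XᵀX·[p, q]ᵀ = Xᵀf.
Eliminating q: 63074·(row 1) − 10690·(row 2) gives 13007232·p = 63074·9660 − 10690·57672 = -7218840, so p = -300785/541968.
Then q = (57672 − 10690·(-300785/541968))/63074 = 546529/541968.

p = -0.5550, q = 1.0084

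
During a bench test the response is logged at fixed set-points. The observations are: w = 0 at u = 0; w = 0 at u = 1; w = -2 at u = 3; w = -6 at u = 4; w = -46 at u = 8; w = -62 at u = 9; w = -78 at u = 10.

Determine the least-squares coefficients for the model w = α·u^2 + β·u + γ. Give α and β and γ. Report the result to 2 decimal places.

α = -1.05, β = 2.69, γ = -0.62

Normal-equation sums: Σu^2·u^2 = 20995, Σu^2·u = 2333, Σu^2 = 271, Σu·u = 271, Σu = 35, Σ1 = 7.
And Σu^2·w = -15880, Σu·w = -1736, Σw = -194.
Row-reducing yields α = -31685/30243, β = 27159/10081, γ = -18886/30243.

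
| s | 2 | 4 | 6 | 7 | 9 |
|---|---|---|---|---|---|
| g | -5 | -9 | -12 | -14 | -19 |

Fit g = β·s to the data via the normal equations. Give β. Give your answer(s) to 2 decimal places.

Compute the Gram sums: Σs·s = 186.
And Σs·g = -387.
Normal equations: [[186]]·[β]ᵀ = [-387]ᵀ.
β = (-387)/186 = -2.08065.

β = -2.08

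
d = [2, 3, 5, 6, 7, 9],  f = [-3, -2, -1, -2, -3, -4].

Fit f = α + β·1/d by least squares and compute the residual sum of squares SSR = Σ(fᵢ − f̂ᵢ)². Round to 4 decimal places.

SSR = 5.4649

With design matrix M, MᵀM = [[6, 458/315]; [458/315, 91613/198450]] and Mᵀf = [-15, -2251/630]ᵀ.
Determinant 6·(91613/198450) − (458/315)² = 2603/3969.
α = ((-15)·(91613/198450) − (458/315)·(-2251/630))/(2603/3969) = -343237/130150; β = (6·(-2251/630) − (458/315)·(-15))/(2603/3969) = 7371/13015.
Residuals: -42034/65075, 58367/130150, 39669/26030, 35326/65075, -57743/130150, -185553/130150; SSR = 355631/65075.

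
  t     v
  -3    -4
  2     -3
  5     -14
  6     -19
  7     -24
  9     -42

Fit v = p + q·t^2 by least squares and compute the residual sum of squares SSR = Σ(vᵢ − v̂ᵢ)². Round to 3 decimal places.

SSR = 4.047

The normal equations are: 6·p + 204·q = -106;  204·p + 10980·q = -5660.
(Σ1 = 6, Σt^2 = 204, Σt^2·t^2 = 10980, Σv = -106, Σt^2·v = -5660.)
Eliminating q: 10980·(row 1) − 204·(row 2) gives 24264·p = 10980·(-106) − 204·(-5660) = -9240, so p = -385/1011.
Then q = ((-5660) − 204·(-385/1011))/10980 = -514/1011.
Residuals: 967/1011, -592/1011, -919/1011, -320/1011, 1307/1011, -443/1011; SSR = 1364/337.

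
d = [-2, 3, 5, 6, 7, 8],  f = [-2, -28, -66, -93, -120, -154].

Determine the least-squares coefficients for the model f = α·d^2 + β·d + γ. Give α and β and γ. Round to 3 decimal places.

Forming XᵀX = [[8515, 1215, 187]; [1215, 187, 27]; [187, 27, 6]] and Xᵀf = [-20994, -3040, -463]ᵀ gives XᵀX·[α, β, γ]ᵀ = Xᵀf.
Inverting the 3×3 Gram matrix, [α, β, γ]ᵀ = [-218035/109456, -355093/109456, -13253/27364]ᵀ.

α = -1.992, β = -3.244, γ = -0.484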